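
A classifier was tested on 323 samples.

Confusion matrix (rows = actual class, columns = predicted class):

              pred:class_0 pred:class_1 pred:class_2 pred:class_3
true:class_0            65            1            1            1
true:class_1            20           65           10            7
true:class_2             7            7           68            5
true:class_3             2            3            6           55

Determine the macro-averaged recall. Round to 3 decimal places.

Per-class recall (TP/(TP+FN)):
  class_0: TP=65, FN=1+1+1=3 → 65/68 = 0.9559
  class_1: TP=65, FN=20+10+7=37 → 65/102 = 0.6373
  class_2: TP=68, FN=7+7+5=19 → 68/87 = 0.7816
  class_3: TP=55, FN=2+3+6=11 → 55/66 = 0.8333
Macro-recall = mean = (0.9559 + 0.6373 + 0.7816 + 0.8333) / 4 = 0.802

0.802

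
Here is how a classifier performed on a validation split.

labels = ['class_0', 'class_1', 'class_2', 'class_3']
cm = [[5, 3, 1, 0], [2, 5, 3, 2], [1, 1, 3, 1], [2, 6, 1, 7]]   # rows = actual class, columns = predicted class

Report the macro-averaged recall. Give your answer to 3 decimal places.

Per-class recall (TP/(TP+FN)):
  class_0: TP=5, FN=3+1+0=4 → 5/9 = 0.5556
  class_1: TP=5, FN=2+3+2=7 → 5/12 = 0.4167
  class_2: TP=3, FN=1+1+1=3 → 3/6 = 0.5000
  class_3: TP=7, FN=2+6+1=9 → 7/16 = 0.4375
Macro-recall = mean = (0.5556 + 0.4167 + 0.5000 + 0.4375) / 4 = 0.477

0.477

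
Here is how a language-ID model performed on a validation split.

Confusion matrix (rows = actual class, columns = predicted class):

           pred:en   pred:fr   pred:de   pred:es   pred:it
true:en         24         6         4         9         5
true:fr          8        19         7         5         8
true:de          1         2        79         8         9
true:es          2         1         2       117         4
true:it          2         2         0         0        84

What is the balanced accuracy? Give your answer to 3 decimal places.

0.717

Balanced accuracy = mean of per-class recall.
  en: recall = 24/48 = 0.5000
  fr: recall = 19/47 = 0.4043
  de: recall = 79/99 = 0.7980
  es: recall = 117/126 = 0.9286
  it: recall = 84/88 = 0.9545
Mean = (0.5000 + 0.4043 + 0.7980 + 0.9286 + 0.9545) / 5 = 0.717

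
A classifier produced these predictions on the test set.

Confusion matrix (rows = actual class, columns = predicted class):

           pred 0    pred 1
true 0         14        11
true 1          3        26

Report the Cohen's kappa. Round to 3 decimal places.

0.467

Observed agreement pₒ = trace/N = 40/54 = 0.7407
Expected agreement pₑ = Σ (rowᵢ·colᵢ)/N² = (25·17 + 29·37)/54² = 0.5137
κ = (pₒ − pₑ)/(1 − pₑ) = (0.7407 − 0.5137)/(1 − 0.5137) = 0.467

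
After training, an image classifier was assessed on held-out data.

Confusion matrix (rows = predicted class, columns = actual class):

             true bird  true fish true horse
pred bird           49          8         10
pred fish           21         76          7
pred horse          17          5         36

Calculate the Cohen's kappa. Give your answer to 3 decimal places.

0.546

Observed agreement pₒ = trace/N = 161/229 = 0.7031
Expected agreement pₑ = Σ (rowᵢ·colᵢ)/N² = (87·67 + 89·104 + 53·58)/229² = 0.3463
κ = (pₒ − pₑ)/(1 − pₑ) = (0.7031 − 0.3463)/(1 − 0.3463) = 0.546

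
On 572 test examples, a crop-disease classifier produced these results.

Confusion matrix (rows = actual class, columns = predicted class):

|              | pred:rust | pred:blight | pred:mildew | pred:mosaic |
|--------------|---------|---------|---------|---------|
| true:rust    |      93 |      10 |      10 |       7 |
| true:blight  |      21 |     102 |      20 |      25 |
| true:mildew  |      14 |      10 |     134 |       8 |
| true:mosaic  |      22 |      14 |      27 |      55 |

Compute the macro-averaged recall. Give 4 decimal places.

0.6639

Per-class recall (TP/(TP+FN)):
  rust: TP=93, FN=10+10+7=27 → 93/120 = 0.77500
  blight: TP=102, FN=21+20+25=66 → 102/168 = 0.60714
  mildew: TP=134, FN=14+10+8=32 → 134/166 = 0.80723
  mosaic: TP=55, FN=22+14+27=63 → 55/118 = 0.46610
Macro-recall = mean = (0.77500 + 0.60714 + 0.80723 + 0.46610) / 4 = 0.6639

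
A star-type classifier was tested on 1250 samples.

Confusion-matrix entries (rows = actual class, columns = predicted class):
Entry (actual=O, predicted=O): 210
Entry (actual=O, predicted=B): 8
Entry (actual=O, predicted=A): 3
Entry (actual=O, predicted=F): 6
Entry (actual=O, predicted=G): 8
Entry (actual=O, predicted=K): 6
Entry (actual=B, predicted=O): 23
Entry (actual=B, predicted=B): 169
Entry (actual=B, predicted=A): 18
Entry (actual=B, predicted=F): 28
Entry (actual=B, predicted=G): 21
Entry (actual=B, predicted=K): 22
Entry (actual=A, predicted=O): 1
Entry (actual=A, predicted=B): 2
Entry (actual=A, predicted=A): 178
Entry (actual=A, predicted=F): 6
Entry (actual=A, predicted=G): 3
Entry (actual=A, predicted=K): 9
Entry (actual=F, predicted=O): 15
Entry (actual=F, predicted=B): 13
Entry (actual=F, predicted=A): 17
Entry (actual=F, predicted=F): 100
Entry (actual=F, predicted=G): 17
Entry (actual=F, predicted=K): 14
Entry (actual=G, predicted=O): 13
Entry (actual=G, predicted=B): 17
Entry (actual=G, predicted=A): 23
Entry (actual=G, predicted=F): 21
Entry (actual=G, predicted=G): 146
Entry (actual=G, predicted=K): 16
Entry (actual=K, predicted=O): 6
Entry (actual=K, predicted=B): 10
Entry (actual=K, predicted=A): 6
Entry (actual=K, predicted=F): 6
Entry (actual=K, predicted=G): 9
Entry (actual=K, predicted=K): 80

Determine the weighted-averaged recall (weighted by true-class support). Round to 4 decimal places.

Per-class recall (TP/(TP+FN)):
  O: TP=210, FN=8+3+6+8+6=31 → 210/241 = 0.87137
  B: TP=169, FN=23+18+28+21+22=112 → 169/281 = 0.60142
  A: TP=178, FN=1+2+6+3+9=21 → 178/199 = 0.89447
  F: TP=100, FN=15+13+17+17+14=76 → 100/176 = 0.56818
  G: TP=146, FN=13+17+23+21+16=90 → 146/236 = 0.61864
  K: TP=80, FN=6+10+6+6+9=37 → 80/117 = 0.68376
Weighted-recall = Σ (supportᵢ/N)·recallᵢ with N=1250: (241/1250)·0.87137 + (281/1250)·0.60142 + (199/1250)·0.89447 + (176/1250)·0.56818 + (236/1250)·0.61864 + (117/1250)·0.68376 = 0.7064

0.7064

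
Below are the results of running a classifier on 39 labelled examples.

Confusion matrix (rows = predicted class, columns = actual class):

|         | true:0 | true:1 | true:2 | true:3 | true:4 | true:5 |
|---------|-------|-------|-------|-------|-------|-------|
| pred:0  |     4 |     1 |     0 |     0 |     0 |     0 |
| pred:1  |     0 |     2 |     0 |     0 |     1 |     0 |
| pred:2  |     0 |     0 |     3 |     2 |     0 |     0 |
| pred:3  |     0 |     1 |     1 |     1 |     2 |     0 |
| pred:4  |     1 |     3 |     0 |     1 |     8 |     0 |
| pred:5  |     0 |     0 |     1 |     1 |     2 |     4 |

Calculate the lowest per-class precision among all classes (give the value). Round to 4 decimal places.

0.2000

Per-class precision (TP/(TP+FP)):
  0: TP=4, FP=1+0+0+0+0=1 → 4/5 = 0.80000
  1: TP=2, FP=0+0+0+1+0=1 → 2/3 = 0.66667
  2: TP=3, FP=0+0+2+0+0=2 → 3/5 = 0.60000
  3: TP=1, FP=0+1+1+2+0=4 → 1/5 = 0.20000
  4: TP=8, FP=1+3+0+1+0=5 → 8/13 = 0.61538
  5: TP=4, FP=0+0+1+1+2=4 → 4/8 = 0.50000
Lowest is class '3' with precision = 0.2000.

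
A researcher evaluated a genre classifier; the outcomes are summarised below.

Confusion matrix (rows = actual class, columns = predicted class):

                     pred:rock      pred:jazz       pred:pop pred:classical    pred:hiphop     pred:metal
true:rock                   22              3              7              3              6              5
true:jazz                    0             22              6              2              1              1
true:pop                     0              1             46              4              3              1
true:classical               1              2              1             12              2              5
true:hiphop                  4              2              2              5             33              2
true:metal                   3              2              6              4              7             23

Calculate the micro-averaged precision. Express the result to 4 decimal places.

Micro-averaging pools counts across classes: ΣTP=158, ΣFP=91, ΣFN=91.
Micro-precision = TP/(TP+FP) on pooled counts = 0.6345 (equals overall accuracy in single-label multiclass).

0.6345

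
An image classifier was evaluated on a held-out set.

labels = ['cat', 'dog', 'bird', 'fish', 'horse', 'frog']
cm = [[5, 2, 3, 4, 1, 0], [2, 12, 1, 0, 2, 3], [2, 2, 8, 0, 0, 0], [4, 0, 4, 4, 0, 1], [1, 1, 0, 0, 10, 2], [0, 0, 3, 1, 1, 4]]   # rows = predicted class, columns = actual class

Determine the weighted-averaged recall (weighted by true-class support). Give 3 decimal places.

0.518

Per-class recall (TP/(TP+FN)):
  cat: TP=5, FN=2+2+4+1+0=9 → 5/14 = 0.3571
  dog: TP=12, FN=2+2+0+1+0=5 → 12/17 = 0.7059
  bird: TP=8, FN=3+1+4+0+3=11 → 8/19 = 0.4211
  fish: TP=4, FN=4+0+0+0+1=5 → 4/9 = 0.4444
  horse: TP=10, FN=1+2+0+0+1=4 → 10/14 = 0.7143
  frog: TP=4, FN=0+3+0+1+2=6 → 4/10 = 0.4000
Weighted-recall = Σ (supportᵢ/N)·recallᵢ with N=83: (14/83)·0.3571 + (17/83)·0.7059 + (19/83)·0.4211 + (9/83)·0.4444 + (14/83)·0.7143 + (10/83)·0.4000 = 0.518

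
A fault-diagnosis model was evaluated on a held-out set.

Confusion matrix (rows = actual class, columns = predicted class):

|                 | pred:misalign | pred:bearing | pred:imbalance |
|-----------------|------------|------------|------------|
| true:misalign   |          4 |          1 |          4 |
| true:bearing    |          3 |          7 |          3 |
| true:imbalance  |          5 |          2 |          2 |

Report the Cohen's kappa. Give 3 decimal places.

Observed agreement pₒ = trace/N = 13/31 = 0.4194
Expected agreement pₑ = Σ (rowᵢ·colᵢ)/N² = (9·12 + 13·10 + 9·9)/31² = 0.3319
κ = (pₒ − pₑ)/(1 − pₑ) = (0.4194 − 0.3319)/(1 − 0.3319) = 0.131

0.131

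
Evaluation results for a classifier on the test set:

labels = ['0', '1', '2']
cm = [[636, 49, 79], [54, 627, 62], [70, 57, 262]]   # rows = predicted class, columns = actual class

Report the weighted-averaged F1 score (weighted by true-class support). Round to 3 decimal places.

Per-class F1 score (2·TP/(2·TP+FP+FN)):
  0: TP=636, FP=49+79=128, FN=54+70=124 → 1272/1524 = 0.8346
  1: TP=627, FP=54+62=116, FN=49+57=106 → 1254/1476 = 0.8496
  2: TP=262, FP=70+57=127, FN=79+62=141 → 524/792 = 0.6616
Weighted-F1 score = Σ (supportᵢ/N)·F1 scoreᵢ with N=1896: (760/1896)·0.8346 + (733/1896)·0.8496 + (403/1896)·0.6616 = 0.804

0.804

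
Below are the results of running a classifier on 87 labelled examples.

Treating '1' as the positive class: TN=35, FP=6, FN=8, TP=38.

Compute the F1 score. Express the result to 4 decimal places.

0.8444

Precision = TP/(TP+FP) = 38/44 = 0.8636
Recall = TP/(TP+FN) = 38/46 = 0.8261
F1 = 2·TP/(2·TP+FP+FN) = 76/90 = 0.8444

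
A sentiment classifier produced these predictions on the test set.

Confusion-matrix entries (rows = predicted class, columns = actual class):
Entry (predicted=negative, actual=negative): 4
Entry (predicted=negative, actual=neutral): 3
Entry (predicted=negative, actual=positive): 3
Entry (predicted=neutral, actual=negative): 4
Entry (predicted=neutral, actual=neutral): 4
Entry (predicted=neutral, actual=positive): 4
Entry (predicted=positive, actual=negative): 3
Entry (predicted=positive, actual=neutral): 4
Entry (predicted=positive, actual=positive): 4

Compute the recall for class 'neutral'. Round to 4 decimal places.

0.3636

One-vs-rest for 'neutral': TP = diagonal; FP = other classes predicted 'neutral'; FN = 'neutral' predicted as other.
recall = TP/(TP+FN).
neutral: TP=4, FN=3+4=7 → 4/11 = 0.36364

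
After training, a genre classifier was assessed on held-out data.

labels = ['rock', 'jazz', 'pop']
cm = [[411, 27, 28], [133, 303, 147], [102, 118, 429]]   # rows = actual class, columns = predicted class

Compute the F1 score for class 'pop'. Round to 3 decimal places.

Treat 'pop' as positive and all other classes as negative.
F1 score = 2·TP/(2·TP+FP+FN).
pop: TP=429, FP=28+147=175, FN=102+118=220 → 858/1253 = 0.6848

0.685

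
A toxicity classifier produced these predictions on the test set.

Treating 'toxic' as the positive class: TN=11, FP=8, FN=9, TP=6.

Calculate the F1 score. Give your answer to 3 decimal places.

Precision = TP/(TP+FP) = 6/14 = 0.4286
Recall = TP/(TP+FN) = 6/15 = 0.4000
F1 = 2·TP/(2·TP+FP+FN) = 12/29 = 0.414

0.414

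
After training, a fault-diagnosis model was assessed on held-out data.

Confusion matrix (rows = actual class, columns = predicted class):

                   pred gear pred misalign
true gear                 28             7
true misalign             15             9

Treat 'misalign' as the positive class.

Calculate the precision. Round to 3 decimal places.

0.563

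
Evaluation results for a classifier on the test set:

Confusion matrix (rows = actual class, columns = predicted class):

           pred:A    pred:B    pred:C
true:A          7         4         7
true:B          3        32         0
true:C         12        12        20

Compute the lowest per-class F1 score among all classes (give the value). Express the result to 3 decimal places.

Per-class F1 score (2·TP/(2·TP+FP+FN)):
  A: TP=7, FP=3+12=15, FN=4+7=11 → 14/40 = 0.3500
  B: TP=32, FP=4+12=16, FN=3+0=3 → 64/83 = 0.7711
  C: TP=20, FP=7+0=7, FN=12+12=24 → 40/71 = 0.5634
Lowest is class 'A' with F1 score = 0.350.

0.350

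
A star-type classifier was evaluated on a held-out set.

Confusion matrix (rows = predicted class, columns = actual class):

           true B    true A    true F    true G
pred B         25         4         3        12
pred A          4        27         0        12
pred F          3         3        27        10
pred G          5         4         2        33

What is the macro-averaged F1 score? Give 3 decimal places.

Per-class F1 score (2·TP/(2·TP+FP+FN)):
  B: TP=25, FP=4+3+12=19, FN=4+3+5=12 → 50/81 = 0.6173
  A: TP=27, FP=4+0+12=16, FN=4+3+4=11 → 54/81 = 0.6667
  F: TP=27, FP=3+3+10=16, FN=3+0+2=5 → 54/75 = 0.7200
  G: TP=33, FP=5+4+2=11, FN=12+12+10=34 → 66/111 = 0.5946
Macro-F1 score = mean = (0.6173 + 0.6667 + 0.7200 + 0.5946) / 4 = 0.650

0.650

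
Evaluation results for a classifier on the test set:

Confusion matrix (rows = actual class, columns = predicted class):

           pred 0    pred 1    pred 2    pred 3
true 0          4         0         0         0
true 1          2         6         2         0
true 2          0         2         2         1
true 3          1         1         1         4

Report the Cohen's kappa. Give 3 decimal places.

0.478

Observed agreement pₒ = trace/N = 16/26 = 0.6154
Expected agreement pₑ = Σ (rowᵢ·colᵢ)/N² = (4·7 + 10·9 + 5·5 + 7·5)/26² = 0.2633
κ = (pₒ − pₑ)/(1 − pₑ) = (0.6154 − 0.2633)/(1 − 0.2633) = 0.478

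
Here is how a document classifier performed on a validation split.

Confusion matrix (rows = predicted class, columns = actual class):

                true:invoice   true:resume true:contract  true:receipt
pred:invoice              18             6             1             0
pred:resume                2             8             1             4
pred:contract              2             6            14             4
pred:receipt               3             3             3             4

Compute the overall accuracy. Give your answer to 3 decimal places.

0.557

Accuracy = trace / total = (18+8+14+4=44) / 79 = 44/79 = 0.557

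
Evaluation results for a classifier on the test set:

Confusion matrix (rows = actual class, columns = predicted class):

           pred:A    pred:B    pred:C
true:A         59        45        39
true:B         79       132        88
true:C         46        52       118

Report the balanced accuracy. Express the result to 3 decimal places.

0.467

Balanced accuracy = mean of per-class recall.
  A: recall = 59/143 = 0.4126
  B: recall = 132/299 = 0.4415
  C: recall = 118/216 = 0.5463
Mean = (0.4126 + 0.4415 + 0.5463) / 3 = 0.467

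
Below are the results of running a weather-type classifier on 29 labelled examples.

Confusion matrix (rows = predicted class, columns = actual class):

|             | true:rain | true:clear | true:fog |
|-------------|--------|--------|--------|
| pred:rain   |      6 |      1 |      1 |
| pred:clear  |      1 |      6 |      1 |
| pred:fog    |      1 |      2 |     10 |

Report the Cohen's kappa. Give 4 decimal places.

0.6302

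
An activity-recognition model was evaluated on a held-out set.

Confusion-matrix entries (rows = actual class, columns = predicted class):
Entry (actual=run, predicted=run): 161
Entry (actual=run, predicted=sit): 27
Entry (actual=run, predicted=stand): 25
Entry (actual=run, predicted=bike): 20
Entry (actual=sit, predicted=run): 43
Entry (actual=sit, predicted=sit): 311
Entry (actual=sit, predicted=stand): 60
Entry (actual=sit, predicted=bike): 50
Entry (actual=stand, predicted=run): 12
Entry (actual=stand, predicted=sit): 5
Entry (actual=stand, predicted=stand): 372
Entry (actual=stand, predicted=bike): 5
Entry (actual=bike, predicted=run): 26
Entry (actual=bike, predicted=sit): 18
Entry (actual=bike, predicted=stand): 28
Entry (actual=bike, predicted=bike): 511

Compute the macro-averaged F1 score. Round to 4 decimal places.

Per-class F1 score (2·TP/(2·TP+FP+FN)):
  run: TP=161, FP=43+12+26=81, FN=27+25+20=72 → 322/475 = 0.67789
  sit: TP=311, FP=27+5+18=50, FN=43+60+50=153 → 622/825 = 0.75394
  stand: TP=372, FP=25+60+28=113, FN=12+5+5=22 → 744/879 = 0.84642
  bike: TP=511, FP=20+50+5=75, FN=26+18+28=72 → 1022/1169 = 0.87425
Macro-F1 score = mean = (0.67789 + 0.75394 + 0.84642 + 0.87425) / 4 = 0.7881

0.7881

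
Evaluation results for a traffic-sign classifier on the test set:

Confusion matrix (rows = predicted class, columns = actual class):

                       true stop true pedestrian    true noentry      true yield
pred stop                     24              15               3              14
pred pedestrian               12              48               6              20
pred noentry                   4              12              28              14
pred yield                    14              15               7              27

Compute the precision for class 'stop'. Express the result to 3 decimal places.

0.429

Take TP from the diagonal, FP from the rest of the 'stop' prediction marginal, FN from the rest of the 'stop' actual marginal.
precision = TP/(TP+FP).
stop: TP=24, FP=15+3+14=32 → 24/56 = 0.4286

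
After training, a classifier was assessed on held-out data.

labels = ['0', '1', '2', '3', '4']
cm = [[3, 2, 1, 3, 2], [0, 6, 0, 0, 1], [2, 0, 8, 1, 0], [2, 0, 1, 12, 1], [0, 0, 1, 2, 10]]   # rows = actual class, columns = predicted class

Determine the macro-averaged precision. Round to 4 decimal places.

Per-class precision (TP/(TP+FP)):
  0: TP=3, FP=0+2+2+0=4 → 3/7 = 0.42857
  1: TP=6, FP=2+0+0+0=2 → 6/8 = 0.75000
  2: TP=8, FP=1+0+1+1=3 → 8/11 = 0.72727
  3: TP=12, FP=3+0+1+2=6 → 12/18 = 0.66667
  4: TP=10, FP=2+1+0+1=4 → 10/14 = 0.71429
Macro-precision = mean = (0.42857 + 0.75000 + 0.72727 + 0.66667 + 0.71429) / 5 = 0.6574

0.6574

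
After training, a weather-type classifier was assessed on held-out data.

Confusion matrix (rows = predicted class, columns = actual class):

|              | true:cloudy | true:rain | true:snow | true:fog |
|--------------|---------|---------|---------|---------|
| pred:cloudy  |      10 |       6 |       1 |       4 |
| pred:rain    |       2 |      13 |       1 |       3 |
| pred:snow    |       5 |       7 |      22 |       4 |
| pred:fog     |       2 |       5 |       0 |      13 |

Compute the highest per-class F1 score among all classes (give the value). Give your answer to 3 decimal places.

Per-class F1 score (2·TP/(2·TP+FP+FN)):
  cloudy: TP=10, FP=6+1+4=11, FN=2+5+2=9 → 20/40 = 0.5000
  rain: TP=13, FP=2+1+3=6, FN=6+7+5=18 → 26/50 = 0.5200
  snow: TP=22, FP=5+7+4=16, FN=1+1+0=2 → 44/62 = 0.7097
  fog: TP=13, FP=2+5+0=7, FN=4+3+4=11 → 26/44 = 0.5909
Highest is class 'snow' with F1 score = 0.710.

0.710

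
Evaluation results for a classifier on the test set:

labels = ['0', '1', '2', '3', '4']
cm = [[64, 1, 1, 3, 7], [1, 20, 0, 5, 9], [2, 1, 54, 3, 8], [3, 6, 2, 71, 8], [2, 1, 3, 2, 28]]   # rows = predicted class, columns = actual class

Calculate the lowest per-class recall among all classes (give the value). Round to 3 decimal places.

Per-class recall (TP/(TP+FN)):
  0: TP=64, FN=1+2+3+2=8 → 64/72 = 0.8889
  1: TP=20, FN=1+1+6+1=9 → 20/29 = 0.6897
  2: TP=54, FN=1+0+2+3=6 → 54/60 = 0.9000
  3: TP=71, FN=3+5+3+2=13 → 71/84 = 0.8452
  4: TP=28, FN=7+9+8+8=32 → 28/60 = 0.4667
Lowest is class '4' with recall = 0.467.

0.467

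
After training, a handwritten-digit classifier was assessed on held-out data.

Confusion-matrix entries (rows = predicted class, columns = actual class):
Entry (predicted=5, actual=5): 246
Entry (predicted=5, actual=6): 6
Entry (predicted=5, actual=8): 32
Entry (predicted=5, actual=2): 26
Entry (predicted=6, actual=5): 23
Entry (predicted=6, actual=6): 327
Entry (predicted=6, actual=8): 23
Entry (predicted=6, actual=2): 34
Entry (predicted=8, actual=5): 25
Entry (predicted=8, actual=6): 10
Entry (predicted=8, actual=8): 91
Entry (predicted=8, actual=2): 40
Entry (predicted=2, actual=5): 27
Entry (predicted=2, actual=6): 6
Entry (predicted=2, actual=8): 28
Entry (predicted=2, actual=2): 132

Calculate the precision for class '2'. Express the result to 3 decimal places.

One-vs-rest for '2': TP = diagonal; FP = other classes predicted '2'; FN = '2' predicted as other.
precision = TP/(TP+FP).
2: TP=132, FP=27+6+28=61 → 132/193 = 0.6839

0.684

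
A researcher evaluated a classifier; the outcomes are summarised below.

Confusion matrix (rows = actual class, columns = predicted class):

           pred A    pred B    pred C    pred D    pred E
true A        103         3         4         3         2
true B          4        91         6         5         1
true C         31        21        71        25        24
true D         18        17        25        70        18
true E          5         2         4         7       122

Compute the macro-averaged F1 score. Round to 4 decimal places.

Per-class F1 score (2·TP/(2·TP+FP+FN)):
  A: TP=103, FP=4+31+18+5=58, FN=3+4+3+2=12 → 206/276 = 0.74638
  B: TP=91, FP=3+21+17+2=43, FN=4+6+5+1=16 → 182/241 = 0.75519
  C: TP=71, FP=4+6+25+4=39, FN=31+21+25+24=101 → 142/282 = 0.50355
  D: TP=70, FP=3+5+25+7=40, FN=18+17+25+18=78 → 140/258 = 0.54264
  E: TP=122, FP=2+1+24+18=45, FN=5+2+4+7=18 → 244/307 = 0.79479
Macro-F1 score = mean = (0.74638 + 0.75519 + 0.50355 + 0.54264 + 0.79479) / 5 = 0.6685

0.6685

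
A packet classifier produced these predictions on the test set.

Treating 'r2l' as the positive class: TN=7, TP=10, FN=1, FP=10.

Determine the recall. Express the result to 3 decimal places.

Recall = TP/(TP+FN) = 10/(10+1) = 10/11 = 0.909

0.909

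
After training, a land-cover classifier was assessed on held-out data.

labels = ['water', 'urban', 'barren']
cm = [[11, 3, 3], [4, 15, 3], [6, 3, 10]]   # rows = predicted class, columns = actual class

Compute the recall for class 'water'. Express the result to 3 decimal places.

0.524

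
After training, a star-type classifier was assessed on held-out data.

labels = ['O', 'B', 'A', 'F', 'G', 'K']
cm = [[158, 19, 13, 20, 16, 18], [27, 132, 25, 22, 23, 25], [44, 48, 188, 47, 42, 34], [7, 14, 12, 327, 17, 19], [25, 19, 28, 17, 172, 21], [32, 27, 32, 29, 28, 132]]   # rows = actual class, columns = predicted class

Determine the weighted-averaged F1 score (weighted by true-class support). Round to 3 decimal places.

0.591

Per-class F1 score (2·TP/(2·TP+FP+FN)):
  O: TP=158, FP=27+44+7+25+32=135, FN=19+13+20+16+18=86 → 316/537 = 0.5885
  B: TP=132, FP=19+48+14+19+27=127, FN=27+25+22+23+25=122 → 264/513 = 0.5146
  A: TP=188, FP=13+25+12+28+32=110, FN=44+48+47+42+34=215 → 376/701 = 0.5364
  F: TP=327, FP=20+22+47+17+29=135, FN=7+14+12+17+19=69 → 654/858 = 0.7622
  G: TP=172, FP=16+23+42+17+28=126, FN=25+19+28+17+21=110 → 344/580 = 0.5931
  K: TP=132, FP=18+25+34+19+21=117, FN=32+27+32+29+28=148 → 264/529 = 0.4991
Weighted-F1 score = Σ (supportᵢ/N)·F1 scoreᵢ with N=1859: (244/1859)·0.5885 + (254/1859)·0.5146 + (403/1859)·0.5364 + (396/1859)·0.7622 + (282/1859)·0.5931 + (280/1859)·0.4991 = 0.591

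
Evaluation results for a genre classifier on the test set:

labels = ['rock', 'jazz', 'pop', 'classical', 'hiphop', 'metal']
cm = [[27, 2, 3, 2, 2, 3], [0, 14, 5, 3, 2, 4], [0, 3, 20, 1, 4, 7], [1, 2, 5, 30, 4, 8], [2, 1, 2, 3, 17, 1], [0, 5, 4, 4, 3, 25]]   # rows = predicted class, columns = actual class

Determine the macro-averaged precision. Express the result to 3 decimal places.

Per-class precision (TP/(TP+FP)):
  rock: TP=27, FP=2+3+2+2+3=12 → 27/39 = 0.6923
  jazz: TP=14, FP=0+5+3+2+4=14 → 14/28 = 0.5000
  pop: TP=20, FP=0+3+1+4+7=15 → 20/35 = 0.5714
  classical: TP=30, FP=1+2+5+4+8=20 → 30/50 = 0.6000
  hiphop: TP=17, FP=2+1+2+3+1=9 → 17/26 = 0.6538
  metal: TP=25, FP=0+5+4+4+3=16 → 25/41 = 0.6098
Macro-precision = mean = (0.6923 + 0.5000 + 0.5714 + 0.6000 + 0.6538 + 0.6098) / 6 = 0.605

0.605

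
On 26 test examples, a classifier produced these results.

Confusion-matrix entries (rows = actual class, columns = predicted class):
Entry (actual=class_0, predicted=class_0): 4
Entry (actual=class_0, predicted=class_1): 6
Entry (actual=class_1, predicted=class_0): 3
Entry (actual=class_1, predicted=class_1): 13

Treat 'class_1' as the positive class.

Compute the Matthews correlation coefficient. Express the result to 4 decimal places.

MCC = (TP·TN − FP·FN) / √((TP+FP)(TP+FN)(TN+FP)(TN+FN))
Numerator = 13·4 − 6·3 = 34
Denominator = √(19·16·10·7) = √21280 = 145.8767
MCC = 34 / 145.8767 = 0.2331

0.2331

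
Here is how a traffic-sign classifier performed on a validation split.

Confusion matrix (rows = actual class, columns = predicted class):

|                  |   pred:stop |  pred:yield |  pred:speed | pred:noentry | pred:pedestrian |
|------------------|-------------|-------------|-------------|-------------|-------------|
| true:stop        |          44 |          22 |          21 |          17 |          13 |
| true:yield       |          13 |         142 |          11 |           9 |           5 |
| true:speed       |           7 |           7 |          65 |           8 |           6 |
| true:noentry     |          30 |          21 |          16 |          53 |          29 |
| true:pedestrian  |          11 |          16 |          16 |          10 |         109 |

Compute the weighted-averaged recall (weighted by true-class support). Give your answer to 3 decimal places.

Per-class recall (TP/(TP+FN)):
  stop: TP=44, FN=22+21+17+13=73 → 44/117 = 0.3761
  yield: TP=142, FN=13+11+9+5=38 → 142/180 = 0.7889
  speed: TP=65, FN=7+7+8+6=28 → 65/93 = 0.6989
  noentry: TP=53, FN=30+21+16+29=96 → 53/149 = 0.3557
  pedestrian: TP=109, FN=11+16+16+10=53 → 109/162 = 0.6728
Weighted-recall = Σ (supportᵢ/N)·recallᵢ with N=701: (117/701)·0.3761 + (180/701)·0.7889 + (93/701)·0.6989 + (149/701)·0.3557 + (162/701)·0.6728 = 0.589

0.589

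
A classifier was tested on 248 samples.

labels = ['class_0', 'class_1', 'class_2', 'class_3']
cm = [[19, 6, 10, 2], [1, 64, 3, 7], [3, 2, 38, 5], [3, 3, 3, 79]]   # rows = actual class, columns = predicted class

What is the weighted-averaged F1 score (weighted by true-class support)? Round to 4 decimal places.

Per-class F1 score (2·TP/(2·TP+FP+FN)):
  class_0: TP=19, FP=1+3+3=7, FN=6+10+2=18 → 38/63 = 0.60317
  class_1: TP=64, FP=6+2+3=11, FN=1+3+7=11 → 128/150 = 0.85333
  class_2: TP=38, FP=10+3+3=16, FN=3+2+5=10 → 76/102 = 0.74510
  class_3: TP=79, FP=2+7+5=14, FN=3+3+3=9 → 158/181 = 0.87293
Weighted-F1 score = Σ (supportᵢ/N)·F1 scoreᵢ with N=248: (37/248)·0.60317 + (75/248)·0.85333 + (48/248)·0.74510 + (88/248)·0.87293 = 0.8020

0.8020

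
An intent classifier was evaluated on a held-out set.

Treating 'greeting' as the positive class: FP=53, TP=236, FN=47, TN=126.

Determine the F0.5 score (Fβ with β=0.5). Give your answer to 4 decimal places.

Fβ = (1+β²)·TP / ((1+β²)·TP + β²·FN + FP), with β²=1/4
= 1.25·236 / (1.25·236 + 0.25·47 + 53) = 0.8200

0.8200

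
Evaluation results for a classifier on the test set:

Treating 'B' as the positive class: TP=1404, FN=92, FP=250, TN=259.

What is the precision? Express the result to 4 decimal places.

Precision = TP/(TP+FP) = 1404/(1404+250) = 1404/1654 = 0.8489

0.8489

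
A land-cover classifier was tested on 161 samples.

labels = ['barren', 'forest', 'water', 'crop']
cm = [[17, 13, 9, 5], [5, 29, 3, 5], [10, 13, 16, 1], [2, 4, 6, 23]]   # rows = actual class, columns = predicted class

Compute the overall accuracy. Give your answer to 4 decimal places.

0.5280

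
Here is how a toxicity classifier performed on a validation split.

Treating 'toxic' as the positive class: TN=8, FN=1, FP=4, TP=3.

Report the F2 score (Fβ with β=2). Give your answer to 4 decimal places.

0.6522

Fβ = (1+β²)·TP / ((1+β²)·TP + β²·FN + FP), with β²=4
= 5·3 / (5·3 + 4·1 + 4) = 0.6522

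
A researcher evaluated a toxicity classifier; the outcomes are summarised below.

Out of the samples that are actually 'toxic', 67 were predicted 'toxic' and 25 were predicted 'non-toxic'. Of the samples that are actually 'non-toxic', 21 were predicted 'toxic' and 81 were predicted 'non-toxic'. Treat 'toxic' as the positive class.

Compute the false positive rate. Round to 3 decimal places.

0.206

FPR = FP/(FP+TN) = 21/(21+81) = 0.206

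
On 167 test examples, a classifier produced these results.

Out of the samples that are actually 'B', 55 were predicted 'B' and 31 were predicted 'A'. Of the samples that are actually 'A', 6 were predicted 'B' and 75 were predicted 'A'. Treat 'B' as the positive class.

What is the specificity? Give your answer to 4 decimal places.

0.9259

Specificity = TN/(TN+FP) = 75/(75+6) = 0.9259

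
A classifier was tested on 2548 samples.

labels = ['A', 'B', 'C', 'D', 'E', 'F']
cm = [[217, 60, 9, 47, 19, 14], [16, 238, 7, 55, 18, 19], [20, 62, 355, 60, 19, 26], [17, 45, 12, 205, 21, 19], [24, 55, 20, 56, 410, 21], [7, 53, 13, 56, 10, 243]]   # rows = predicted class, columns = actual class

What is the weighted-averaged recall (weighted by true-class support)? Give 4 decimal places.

Per-class recall (TP/(TP+FN)):
  A: TP=217, FN=16+20+17+24+7=84 → 217/301 = 0.72093
  B: TP=238, FN=60+62+45+55+53=275 → 238/513 = 0.46394
  C: TP=355, FN=9+7+12+20+13=61 → 355/416 = 0.85337
  D: TP=205, FN=47+55+60+56+56=274 → 205/479 = 0.42797
  E: TP=410, FN=19+18+19+21+10=87 → 410/497 = 0.82495
  F: TP=243, FN=14+19+26+19+21=99 → 243/342 = 0.71053
Weighted-recall = Σ (supportᵢ/N)·recallᵢ with N=2548: (301/2548)·0.72093 + (513/2548)·0.46394 + (416/2548)·0.85337 + (479/2548)·0.42797 + (497/2548)·0.82495 + (342/2548)·0.71053 = 0.6546

0.6546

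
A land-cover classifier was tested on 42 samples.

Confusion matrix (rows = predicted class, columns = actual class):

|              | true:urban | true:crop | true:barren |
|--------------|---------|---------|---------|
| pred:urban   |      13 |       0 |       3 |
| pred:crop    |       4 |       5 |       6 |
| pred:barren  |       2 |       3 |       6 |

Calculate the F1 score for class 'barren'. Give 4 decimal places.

One-vs-rest for 'barren': TP = diagonal; FP = other classes predicted 'barren'; FN = 'barren' predicted as other.
F1 score = 2·TP/(2·TP+FP+FN).
barren: TP=6, FP=2+3=5, FN=3+6=9 → 12/26 = 0.46154

0.4615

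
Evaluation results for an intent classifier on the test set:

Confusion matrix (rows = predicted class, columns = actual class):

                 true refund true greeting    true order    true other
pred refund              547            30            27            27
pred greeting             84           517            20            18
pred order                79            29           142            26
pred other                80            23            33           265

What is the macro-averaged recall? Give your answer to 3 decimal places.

0.746

Per-class recall (TP/(TP+FN)):
  refund: TP=547, FN=84+79+80=243 → 547/790 = 0.6924
  greeting: TP=517, FN=30+29+23=82 → 517/599 = 0.8631
  order: TP=142, FN=27+20+33=80 → 142/222 = 0.6396
  other: TP=265, FN=27+18+26=71 → 265/336 = 0.7887
Macro-recall = mean = (0.6924 + 0.8631 + 0.6396 + 0.7887) / 4 = 0.746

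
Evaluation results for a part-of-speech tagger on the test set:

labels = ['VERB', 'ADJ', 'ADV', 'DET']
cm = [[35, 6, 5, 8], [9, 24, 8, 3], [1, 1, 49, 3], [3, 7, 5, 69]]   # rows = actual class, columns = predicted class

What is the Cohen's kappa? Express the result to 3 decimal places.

0.659

Observed agreement pₒ = trace/N = 177/236 = 0.7500
Expected agreement pₑ = Σ (rowᵢ·colᵢ)/N² = (54·48 + 44·38 + 54·67 + 84·83)/236² = 0.2667
κ = (pₒ − pₑ)/(1 − pₑ) = (0.7500 − 0.2667)/(1 − 0.2667) = 0.659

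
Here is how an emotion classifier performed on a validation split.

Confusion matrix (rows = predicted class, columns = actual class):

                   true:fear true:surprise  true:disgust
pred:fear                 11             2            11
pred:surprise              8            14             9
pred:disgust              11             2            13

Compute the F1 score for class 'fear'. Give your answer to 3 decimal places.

0.407

F1 score = 2·TP/(2·TP+FP+FN).
fear: TP=11, FP=2+11=13, FN=8+11=19 → 22/54 = 0.4074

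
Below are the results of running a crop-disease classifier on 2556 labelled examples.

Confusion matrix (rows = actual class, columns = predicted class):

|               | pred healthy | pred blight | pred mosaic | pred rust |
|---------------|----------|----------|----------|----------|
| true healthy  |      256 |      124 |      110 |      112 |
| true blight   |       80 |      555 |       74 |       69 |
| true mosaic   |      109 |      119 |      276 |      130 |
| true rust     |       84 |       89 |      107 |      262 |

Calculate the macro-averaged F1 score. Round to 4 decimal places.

Per-class F1 score (2·TP/(2·TP+FP+FN)):
  healthy: TP=256, FP=80+109+84=273, FN=124+110+112=346 → 512/1131 = 0.45270
  blight: TP=555, FP=124+119+89=332, FN=80+74+69=223 → 1110/1665 = 0.66667
  mosaic: TP=276, FP=110+74+107=291, FN=109+119+130=358 → 552/1201 = 0.45962
  rust: TP=262, FP=112+69+130=311, FN=84+89+107=280 → 524/1115 = 0.46996
Macro-F1 score = mean = (0.45270 + 0.66667 + 0.45962 + 0.46996) / 4 = 0.5122

0.5122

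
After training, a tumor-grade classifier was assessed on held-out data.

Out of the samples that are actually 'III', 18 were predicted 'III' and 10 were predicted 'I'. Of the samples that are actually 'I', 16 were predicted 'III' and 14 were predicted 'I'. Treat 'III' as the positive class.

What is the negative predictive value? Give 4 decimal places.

NPV = TN/(TN+FN) = 14/(14+10) = 0.5833

0.5833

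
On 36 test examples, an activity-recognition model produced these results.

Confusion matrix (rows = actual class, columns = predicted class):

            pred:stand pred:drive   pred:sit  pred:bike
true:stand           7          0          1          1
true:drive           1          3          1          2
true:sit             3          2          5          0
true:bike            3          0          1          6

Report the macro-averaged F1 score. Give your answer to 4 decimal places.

0.5740

Per-class F1 score (2·TP/(2·TP+FP+FN)):
  stand: TP=7, FP=1+3+3=7, FN=0+1+1=2 → 14/23 = 0.60870
  drive: TP=3, FP=0+2+0=2, FN=1+1+2=4 → 6/12 = 0.50000
  sit: TP=5, FP=1+1+1=3, FN=3+2+0=5 → 10/18 = 0.55556
  bike: TP=6, FP=1+2+0=3, FN=3+0+1=4 → 12/19 = 0.63158
Macro-F1 score = mean = (0.60870 + 0.50000 + 0.55556 + 0.63158) / 4 = 0.5740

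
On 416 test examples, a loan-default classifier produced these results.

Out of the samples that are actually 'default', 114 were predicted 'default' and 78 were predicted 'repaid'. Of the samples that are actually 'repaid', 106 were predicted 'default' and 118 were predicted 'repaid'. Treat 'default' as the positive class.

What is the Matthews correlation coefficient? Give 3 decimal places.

0.120

MCC = (TP·TN − FP·FN) / √((TP+FP)(TP+FN)(TN+FP)(TN+FN))
Numerator = 114·118 − 106·78 = 5184
Denominator = √(220·192·224·196) = √1854504960 = 43063.9636
MCC = 5184 / 43063.9636 = 0.120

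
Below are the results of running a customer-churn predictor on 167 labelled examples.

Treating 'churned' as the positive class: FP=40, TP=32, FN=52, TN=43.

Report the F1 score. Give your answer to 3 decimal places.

Precision = TP/(TP+FP) = 32/72 = 0.4444
Recall = TP/(TP+FN) = 32/84 = 0.3810
F1 = 2·TP/(2·TP+FP+FN) = 64/156 = 0.410

0.410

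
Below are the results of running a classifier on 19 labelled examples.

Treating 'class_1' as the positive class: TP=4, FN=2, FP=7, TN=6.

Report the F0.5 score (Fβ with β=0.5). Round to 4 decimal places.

0.4000

Fβ = (1+β²)·TP / ((1+β²)·TP + β²·FN + FP), with β²=1/4
= 1.25·4 / (1.25·4 + 0.25·2 + 7) = 0.4000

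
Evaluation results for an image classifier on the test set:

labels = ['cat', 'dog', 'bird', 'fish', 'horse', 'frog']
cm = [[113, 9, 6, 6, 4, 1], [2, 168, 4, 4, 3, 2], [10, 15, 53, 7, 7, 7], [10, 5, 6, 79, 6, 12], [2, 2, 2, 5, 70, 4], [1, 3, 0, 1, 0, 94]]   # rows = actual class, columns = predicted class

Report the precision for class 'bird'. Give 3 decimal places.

0.746

Take TP from the diagonal, FP from the rest of the 'bird' prediction marginal, FN from the rest of the 'bird' actual marginal.
precision = TP/(TP+FP).
bird: TP=53, FP=6+4+6+2+0=18 → 53/71 = 0.7465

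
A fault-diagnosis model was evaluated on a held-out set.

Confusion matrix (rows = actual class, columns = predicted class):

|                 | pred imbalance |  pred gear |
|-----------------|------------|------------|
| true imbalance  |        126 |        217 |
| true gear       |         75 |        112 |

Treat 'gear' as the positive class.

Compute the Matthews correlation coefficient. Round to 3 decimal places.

MCC = (TP·TN − FP·FN) / √((TP+FP)(TP+FN)(TN+FP)(TN+FN))
Numerator = 112·126 − 217·75 = -2163
Denominator = √(329·187·343·201) = √4241580189 = 65127.4150
MCC = -2163 / 65127.4150 = -0.033

-0.033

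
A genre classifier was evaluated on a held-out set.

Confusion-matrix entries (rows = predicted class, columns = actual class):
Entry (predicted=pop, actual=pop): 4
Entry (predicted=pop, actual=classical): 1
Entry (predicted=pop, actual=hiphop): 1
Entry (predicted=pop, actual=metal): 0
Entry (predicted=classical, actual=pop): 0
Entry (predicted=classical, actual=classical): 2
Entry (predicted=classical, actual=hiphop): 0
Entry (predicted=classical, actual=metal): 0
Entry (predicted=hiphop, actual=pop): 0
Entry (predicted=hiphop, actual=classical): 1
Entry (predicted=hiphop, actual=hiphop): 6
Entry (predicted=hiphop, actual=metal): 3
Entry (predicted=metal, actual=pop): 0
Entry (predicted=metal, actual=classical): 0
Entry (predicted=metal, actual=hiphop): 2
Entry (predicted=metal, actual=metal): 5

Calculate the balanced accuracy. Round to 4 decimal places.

Balanced accuracy = mean of per-class recall.
  pop: recall = 4/4 = 1.00000
  classical: recall = 2/4 = 0.50000
  hiphop: recall = 6/9 = 0.66667
  metal: recall = 5/8 = 0.62500
Mean = (1.00000 + 0.50000 + 0.66667 + 0.62500) / 4 = 0.6979

0.6979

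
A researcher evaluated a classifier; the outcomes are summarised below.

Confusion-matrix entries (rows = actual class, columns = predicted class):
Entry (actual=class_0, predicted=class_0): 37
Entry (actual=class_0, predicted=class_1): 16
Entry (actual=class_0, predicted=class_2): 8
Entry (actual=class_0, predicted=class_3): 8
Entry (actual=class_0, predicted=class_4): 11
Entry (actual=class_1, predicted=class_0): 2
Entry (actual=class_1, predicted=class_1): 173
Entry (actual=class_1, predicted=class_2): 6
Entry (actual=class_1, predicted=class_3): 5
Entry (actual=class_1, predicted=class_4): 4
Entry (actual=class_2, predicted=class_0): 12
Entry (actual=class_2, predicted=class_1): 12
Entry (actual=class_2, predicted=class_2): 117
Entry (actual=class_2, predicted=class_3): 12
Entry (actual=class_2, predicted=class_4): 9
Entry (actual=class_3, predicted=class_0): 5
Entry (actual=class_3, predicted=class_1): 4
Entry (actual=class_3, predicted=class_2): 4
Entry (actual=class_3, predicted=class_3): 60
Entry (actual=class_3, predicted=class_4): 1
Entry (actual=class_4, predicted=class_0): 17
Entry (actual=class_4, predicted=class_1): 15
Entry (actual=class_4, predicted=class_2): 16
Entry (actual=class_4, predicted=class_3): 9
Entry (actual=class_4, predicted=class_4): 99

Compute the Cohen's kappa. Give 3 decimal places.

0.657

Observed agreement pₒ = trace/N = 486/662 = 0.7341
Expected agreement pₑ = Σ (rowᵢ·colᵢ)/N² = (80·73 + 190·220 + 162·151 + 74·94 + 156·124)/662² = 0.2245
κ = (pₒ − pₑ)/(1 − pₑ) = (0.7341 − 0.2245)/(1 − 0.2245) = 0.657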